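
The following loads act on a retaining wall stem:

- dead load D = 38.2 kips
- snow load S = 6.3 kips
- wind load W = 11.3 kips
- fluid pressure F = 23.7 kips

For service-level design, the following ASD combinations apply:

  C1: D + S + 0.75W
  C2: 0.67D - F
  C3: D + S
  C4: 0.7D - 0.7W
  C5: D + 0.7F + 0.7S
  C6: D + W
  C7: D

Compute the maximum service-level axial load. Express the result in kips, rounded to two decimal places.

59.20 kips

C1: 1.0(38.2) + 1.0(6.3) + 0.75(11.3) = 38.20 + 6.30 + 8.48 = 52.98
C2: 0.67(38.2) - 1.0(23.7) = 25.59 - 23.70 = 1.89
C3: 1.0(38.2) + 1.0(6.3) = 38.20 + 6.30 = 44.50
C4: 0.7(38.2) - 0.7(11.3) = 26.74 - 7.91 = 18.83
C5: 1.0(38.2) + 0.7(23.7) + 0.7(6.3) = 38.20 + 16.59 + 4.41 = 59.20
C6: 1.0(38.2) + 1.0(11.3) = 38.20 + 11.30 = 49.50
C7: 1.0(38.2) = 38.20
Maximum is from combination 5.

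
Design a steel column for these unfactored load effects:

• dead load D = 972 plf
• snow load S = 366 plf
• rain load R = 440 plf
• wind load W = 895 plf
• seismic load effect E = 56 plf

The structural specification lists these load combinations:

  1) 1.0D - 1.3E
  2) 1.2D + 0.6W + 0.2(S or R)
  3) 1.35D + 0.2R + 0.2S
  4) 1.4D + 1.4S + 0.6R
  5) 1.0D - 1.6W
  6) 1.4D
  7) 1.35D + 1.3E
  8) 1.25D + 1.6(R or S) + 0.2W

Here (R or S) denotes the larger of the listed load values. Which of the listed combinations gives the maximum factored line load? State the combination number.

Combination 4

(S or R) → R = 440 plf; (R or S) → R = 440 plf.
1) 1.0(972) - 1.3(56) = 899.2
2) 1.2(972) + 0.6(895) + 0.2(440) = 1791.4
3) 1.35(972) + 0.2(440) + 0.2(366) = 1473.4
4) 1.4(972) + 1.4(366) + 0.6(440) = 2137.2
5) 1.0(972) - 1.6(895) = -460.0
6) 1.4(972) = 1360.8
7) 1.35(972) + 1.3(56) = 1385.0
8) 1.25(972) + 1.6(440) + 0.2(895) = 2098.0
The largest value is 2137.2 plf from combination 4.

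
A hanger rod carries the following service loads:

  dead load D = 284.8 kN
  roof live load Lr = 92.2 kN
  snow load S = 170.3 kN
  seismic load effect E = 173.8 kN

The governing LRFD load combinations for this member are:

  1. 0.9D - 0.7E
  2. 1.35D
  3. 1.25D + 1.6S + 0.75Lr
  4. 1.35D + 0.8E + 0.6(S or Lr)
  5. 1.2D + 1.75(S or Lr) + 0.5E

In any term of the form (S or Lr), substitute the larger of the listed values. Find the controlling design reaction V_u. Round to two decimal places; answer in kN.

(S or Lr) → S = 170.3 kN.
1. 0.9(284.8) - 0.7(173.8) = 134.66
2. 1.35(284.8) = 384.48
3. 1.25(284.8) + 1.6(170.3) + 0.75(92.2) = 697.63
4. 1.35(284.8) + 0.8(173.8) + 0.6(170.3) = 625.70
5. 1.2(284.8) + 1.75(170.3) + 0.5(173.8) = 726.69
Combination 5 governs: V_u = 726.69 kN.

726.69 kN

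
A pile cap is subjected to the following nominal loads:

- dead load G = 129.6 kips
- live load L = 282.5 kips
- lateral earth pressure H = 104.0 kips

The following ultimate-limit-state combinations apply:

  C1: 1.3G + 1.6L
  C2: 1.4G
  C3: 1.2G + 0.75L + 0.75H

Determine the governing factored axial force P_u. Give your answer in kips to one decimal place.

C1: 1.3(129.6) + 1.6(282.5) = 168.5 + 452.0 = 620.5
C2: 1.4(129.6) = 181.4
C3: 1.2(129.6) + 0.75(282.5) + 0.75(104.0) = 155.5 + 211.9 + 78.0 = 445.4
The controlling combination is 1, giving 620.5 kips.

620.5 kips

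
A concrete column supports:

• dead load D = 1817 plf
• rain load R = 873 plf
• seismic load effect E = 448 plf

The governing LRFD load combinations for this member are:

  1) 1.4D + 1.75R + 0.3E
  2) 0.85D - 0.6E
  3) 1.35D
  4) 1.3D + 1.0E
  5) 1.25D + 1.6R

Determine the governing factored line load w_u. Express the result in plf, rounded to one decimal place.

4206.0 plf

1) 1.4(1817) + 1.75(873) + 0.3(448) = 2543.8 + 1527.8 + 134.4 = 4206.0
2) 0.85(1817) - 0.6(448) = 1544.5 - 268.8 = 1275.7
3) 1.35(1817) = 2453.0
4) 1.3(1817) + 1.0(448) = 2362.1 + 448.0 = 2810.1
5) 1.25(1817) + 1.6(873) = 2271.3 + 1396.8 = 3668.1
Maximum is from combination 1.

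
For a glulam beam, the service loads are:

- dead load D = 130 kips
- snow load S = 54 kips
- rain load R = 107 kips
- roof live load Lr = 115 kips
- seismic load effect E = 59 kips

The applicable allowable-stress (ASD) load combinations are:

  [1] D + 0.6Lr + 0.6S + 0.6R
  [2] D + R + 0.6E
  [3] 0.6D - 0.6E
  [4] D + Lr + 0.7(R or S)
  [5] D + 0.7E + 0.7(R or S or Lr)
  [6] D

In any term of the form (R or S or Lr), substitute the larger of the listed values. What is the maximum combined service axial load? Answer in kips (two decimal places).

319.90 kips

(R or S) → R = 107 kips; (R or S or Lr) → Lr = 115 kips.
[1] 1.0(130) + 0.6(115) + 0.6(54) + 0.6(107) = 130.00 + 69.00 + 32.40 + 64.20 = 295.60
[2] 1.0(130) + 1.0(107) + 0.6(59) = 130.00 + 107.00 + 35.40 = 272.40
[3] 0.6(130) - 0.6(59) = 78.00 - 35.40 = 42.60
[4] 1.0(130) + 1.0(115) + 0.7(107) = 130.00 + 115.00 + 74.90 = 319.90
[5] 1.0(130) + 0.7(59) + 0.7(115) = 130.00 + 41.30 + 80.50 = 251.80
[6] 1.0(130) = 130.00
Maximum is from combination 4.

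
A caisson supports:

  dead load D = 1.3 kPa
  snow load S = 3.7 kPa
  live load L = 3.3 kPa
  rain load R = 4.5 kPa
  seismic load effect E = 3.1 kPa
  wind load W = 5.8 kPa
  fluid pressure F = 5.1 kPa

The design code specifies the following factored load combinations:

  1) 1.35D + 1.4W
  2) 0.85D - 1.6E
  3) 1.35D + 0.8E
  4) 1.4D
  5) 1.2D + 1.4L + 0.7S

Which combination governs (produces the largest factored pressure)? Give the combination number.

1) 1.35(1.3) + 1.4(5.8) = 1.76 + 8.12 = 9.88
2) 0.85(1.3) - 1.6(3.1) = -3.86
3) 1.35(1.3) + 0.8(3.1) = 1.76 + 2.48 = 4.24
4) 1.4(1.3) = 1.82
5) 1.2(1.3) + 1.4(3.3) + 0.7(3.7) = 1.56 + 4.62 + 2.59 = 8.77
The largest value is 9.88 kPa from combination 1.

Combination 1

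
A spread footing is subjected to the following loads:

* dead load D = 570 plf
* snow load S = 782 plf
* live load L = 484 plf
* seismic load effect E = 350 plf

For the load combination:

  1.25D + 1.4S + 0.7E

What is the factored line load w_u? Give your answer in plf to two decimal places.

2052.30 plf

1.25(570) + 1.4(782) + 0.7(350) = 712.50 + 1094.80 + 245.00 = 2052.30
w_u = 2052.30 plf.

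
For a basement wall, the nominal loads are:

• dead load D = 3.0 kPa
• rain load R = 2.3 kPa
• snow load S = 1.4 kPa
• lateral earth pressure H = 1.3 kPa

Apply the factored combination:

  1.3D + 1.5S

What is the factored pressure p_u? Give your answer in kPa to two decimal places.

6.00 kPa

1.3(3.0) + 1.5(1.4) = 3.90 + 2.10 = 6.00
p_u = 6.00 kPa.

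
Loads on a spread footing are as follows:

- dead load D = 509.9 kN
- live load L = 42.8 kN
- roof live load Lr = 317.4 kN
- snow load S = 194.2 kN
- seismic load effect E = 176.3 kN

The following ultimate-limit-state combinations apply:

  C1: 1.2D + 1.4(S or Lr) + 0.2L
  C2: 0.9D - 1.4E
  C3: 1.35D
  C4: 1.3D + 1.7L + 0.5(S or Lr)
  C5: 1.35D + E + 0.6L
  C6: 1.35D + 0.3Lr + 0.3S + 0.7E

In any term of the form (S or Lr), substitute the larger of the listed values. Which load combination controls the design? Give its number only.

Combination 1

(S or Lr) → Lr = 317.4 kN.
C1: 1.2(509.9) + 1.4(317.4) + 0.2(42.8) = 1064.8
C2: 0.9(509.9) - 1.4(176.3) = 458.9 - 246.8 = 212.1
C3: 1.35(509.9) = 688.4
C4: 1.3(509.9) + 1.7(42.8) + 0.5(317.4) = 894.3
C5: 1.35(509.9) + 1.0(176.3) + 0.6(42.8) = 890.3
C6: 1.35(509.9) + 0.3(317.4) + 0.3(194.2) + 0.7(176.3) = 688.4 + 95.2 + 58.3 + 123.4 = 965.3
The largest value is 1064.8 kN from combination 1.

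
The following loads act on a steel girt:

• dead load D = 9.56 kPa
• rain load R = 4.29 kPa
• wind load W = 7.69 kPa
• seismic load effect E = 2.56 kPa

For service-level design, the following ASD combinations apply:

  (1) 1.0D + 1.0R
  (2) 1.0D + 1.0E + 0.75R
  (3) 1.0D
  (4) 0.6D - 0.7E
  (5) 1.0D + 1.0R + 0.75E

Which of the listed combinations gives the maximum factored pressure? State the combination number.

(1) 1.0(9.56) + 1.0(4.29) = 13.85
(2) 1.0(9.56) + 1.0(2.56) + 0.75(4.29) = 15.34
(3) 1.0(9.56) = 9.56
(4) 0.6(9.56) - 0.7(2.56) = 3.94
(5) 1.0(9.56) + 1.0(4.29) + 0.75(2.56) = 15.77
The largest value is 15.77 kPa from combination 5.

Combination 5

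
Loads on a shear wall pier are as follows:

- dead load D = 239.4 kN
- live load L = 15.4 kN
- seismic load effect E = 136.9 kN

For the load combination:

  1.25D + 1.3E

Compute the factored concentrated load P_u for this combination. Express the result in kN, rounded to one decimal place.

1.25(239.4) + 1.3(136.9) = 477.2
P_u = 477.2 kN.

477.2 kN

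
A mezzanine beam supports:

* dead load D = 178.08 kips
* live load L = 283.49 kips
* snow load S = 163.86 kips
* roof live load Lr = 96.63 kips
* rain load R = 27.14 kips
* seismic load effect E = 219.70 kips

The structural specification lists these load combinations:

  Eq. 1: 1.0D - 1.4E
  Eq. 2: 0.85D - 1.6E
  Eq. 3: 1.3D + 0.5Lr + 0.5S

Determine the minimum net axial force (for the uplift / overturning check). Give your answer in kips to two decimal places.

-200.15 kips

Eq. 1: 1.0(178.08) - 1.4(219.70) = 178.08 - 307.58 = -129.50
Eq. 2: 0.85(178.08) - 1.6(219.70) = 151.37 - 351.52 = -200.15
Eq. 3: 1.3(178.08) + 0.5(96.63) + 0.5(163.86) = 231.50 + 48.32 + 81.93 = 361.75
Combination 2 gives the minimum: -200.15 kips.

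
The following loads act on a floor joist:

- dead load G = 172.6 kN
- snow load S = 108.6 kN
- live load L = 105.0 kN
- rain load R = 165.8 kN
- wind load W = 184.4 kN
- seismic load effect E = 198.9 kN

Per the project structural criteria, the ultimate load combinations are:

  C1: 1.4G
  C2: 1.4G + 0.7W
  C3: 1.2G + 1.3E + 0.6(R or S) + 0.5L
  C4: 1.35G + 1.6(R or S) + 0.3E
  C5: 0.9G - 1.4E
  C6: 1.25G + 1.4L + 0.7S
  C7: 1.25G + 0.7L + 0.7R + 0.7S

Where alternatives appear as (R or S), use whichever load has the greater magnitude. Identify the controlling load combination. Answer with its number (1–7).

(R or S) → R = 165.8 kN.
C1: 1.4(172.6) = 241.6
C2: 1.4(172.6) + 0.7(184.4) = 241.6 + 129.1 = 370.7
C3: 1.2(172.6) + 1.3(198.9) + 0.6(165.8) + 0.5(105.0) = 207.1 + 258.6 + 99.5 + 52.5 = 617.7
C4: 1.35(172.6) + 1.6(165.8) + 0.3(198.9) = 233.0 + 265.3 + 59.7 = 558.0
C5: 0.9(172.6) - 1.4(198.9) = -123.1
C6: 1.25(172.6) + 1.4(105.0) + 0.7(108.6) = 215.8 + 147.0 + 76.0 = 438.8
C7: 1.25(172.6) + 0.7(105.0) + 0.7(165.8) + 0.7(108.6) = 481.3
The largest value is 617.7 kN from combination 3.

Combination 3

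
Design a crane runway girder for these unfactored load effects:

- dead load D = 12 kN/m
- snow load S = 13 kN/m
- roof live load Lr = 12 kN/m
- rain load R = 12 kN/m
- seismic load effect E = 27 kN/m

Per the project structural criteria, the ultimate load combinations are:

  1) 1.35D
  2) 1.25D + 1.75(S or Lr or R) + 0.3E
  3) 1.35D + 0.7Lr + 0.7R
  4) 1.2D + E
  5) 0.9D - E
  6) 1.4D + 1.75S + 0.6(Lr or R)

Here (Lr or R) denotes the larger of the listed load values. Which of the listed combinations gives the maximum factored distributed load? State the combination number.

(S or Lr or R) → S = 13 kN/m; (Lr or R) → Lr = 12 kN/m.
1) 1.35(12) = 16.2
2) 1.25(12) + 1.75(13) + 0.3(27) = 45.9
3) 1.35(12) + 0.7(12) + 0.7(12) = 33.0
4) 1.2(12) + 1.0(27) = 41.4
5) 0.9(12) - 1.0(27) = -16.2
6) 1.4(12) + 1.75(13) + 0.6(12) = 46.8
The largest value is 46.8 kN/m from combination 6.

Combination 6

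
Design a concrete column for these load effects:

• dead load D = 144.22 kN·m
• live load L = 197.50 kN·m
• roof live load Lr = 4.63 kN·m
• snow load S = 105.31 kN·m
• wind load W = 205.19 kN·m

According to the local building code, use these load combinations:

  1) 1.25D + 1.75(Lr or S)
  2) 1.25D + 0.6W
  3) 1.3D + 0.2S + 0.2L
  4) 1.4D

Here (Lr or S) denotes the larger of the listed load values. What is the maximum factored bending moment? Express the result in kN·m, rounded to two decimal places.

(Lr or S) → S = 105.31 kN·m.
1) 1.25(144.22) + 1.75(105.31) = 180.28 + 184.29 = 364.57
2) 1.25(144.22) + 0.6(205.19) = 180.28 + 123.11 = 303.39
3) 1.3(144.22) + 0.2(105.31) + 0.2(197.50) = 187.49 + 21.06 + 39.50 = 248.05
4) 1.4(144.22) = 201.91
Maximum is from combination 1.

364.57 kN·m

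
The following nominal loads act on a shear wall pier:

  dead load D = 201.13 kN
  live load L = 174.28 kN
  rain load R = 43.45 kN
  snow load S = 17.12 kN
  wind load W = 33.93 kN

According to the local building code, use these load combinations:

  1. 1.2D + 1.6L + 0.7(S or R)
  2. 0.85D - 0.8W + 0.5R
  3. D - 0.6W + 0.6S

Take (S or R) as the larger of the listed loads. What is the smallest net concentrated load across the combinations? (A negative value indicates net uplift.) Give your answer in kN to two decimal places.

165.54 kN

(S or R) → R = 43.45 kN.
1. 1.2(201.13) + 1.6(174.28) + 0.7(43.45) = 550.62
2. 0.85(201.13) - 0.8(33.93) + 0.5(43.45) = 165.54
3. 1.0(201.13) - 0.6(33.93) + 0.6(17.12) = 201.13 - 20.36 + 10.27 = 191.04
Combination 2 gives the minimum: 165.54 kN.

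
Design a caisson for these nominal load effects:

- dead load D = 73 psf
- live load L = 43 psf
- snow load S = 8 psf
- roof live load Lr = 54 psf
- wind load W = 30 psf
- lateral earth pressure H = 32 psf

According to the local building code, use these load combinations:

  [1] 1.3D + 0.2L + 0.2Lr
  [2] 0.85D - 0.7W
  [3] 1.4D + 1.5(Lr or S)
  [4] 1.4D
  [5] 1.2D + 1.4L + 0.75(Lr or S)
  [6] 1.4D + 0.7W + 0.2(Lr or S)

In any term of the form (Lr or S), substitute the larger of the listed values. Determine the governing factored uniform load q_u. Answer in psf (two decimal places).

188.30 psf

(Lr or S) → Lr = 54 psf.
[1] 1.3(73) + 0.2(43) + 0.2(54) = 94.90 + 8.60 + 10.80 = 114.30
[2] 0.85(73) - 0.7(30) = 62.05 - 21.00 = 41.05
[3] 1.4(73) + 1.5(54) = 102.20 + 81.00 = 183.20
[4] 1.4(73) = 102.20
[5] 1.2(73) + 1.4(43) + 0.75(54) = 87.60 + 60.20 + 40.50 = 188.30
[6] 1.4(73) + 0.7(30) + 0.2(54) = 102.20 + 21.00 + 10.80 = 134.00
Combination 5 governs: q_u = 188.30 psf.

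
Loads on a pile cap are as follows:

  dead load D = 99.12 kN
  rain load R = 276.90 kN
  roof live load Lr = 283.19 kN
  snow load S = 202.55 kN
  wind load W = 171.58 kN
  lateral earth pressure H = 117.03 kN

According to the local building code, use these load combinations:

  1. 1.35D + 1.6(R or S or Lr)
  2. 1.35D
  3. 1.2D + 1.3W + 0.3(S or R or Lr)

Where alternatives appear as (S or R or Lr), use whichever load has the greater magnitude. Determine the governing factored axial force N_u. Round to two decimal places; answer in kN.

(R or S or Lr) → Lr = 283.19 kN; (S or R or Lr) → Lr = 283.19 kN.
1. 1.35(99.12) + 1.6(283.19) = 586.92
2. 1.35(99.12) = 133.81
3. 1.2(99.12) + 1.3(171.58) + 0.3(283.19) = 426.96
The controlling combination is 1, giving 586.92 kN.

586.92 kN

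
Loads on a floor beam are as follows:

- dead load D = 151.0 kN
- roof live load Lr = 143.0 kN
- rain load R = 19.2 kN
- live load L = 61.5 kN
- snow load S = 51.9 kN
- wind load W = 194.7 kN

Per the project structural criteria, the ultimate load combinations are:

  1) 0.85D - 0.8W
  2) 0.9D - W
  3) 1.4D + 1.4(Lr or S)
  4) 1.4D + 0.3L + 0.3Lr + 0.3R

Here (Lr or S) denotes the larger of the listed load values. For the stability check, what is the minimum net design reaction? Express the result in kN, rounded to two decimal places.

(Lr or S) → Lr = 143.0 kN.
1) 0.85(151.0) - 0.8(194.7) = 128.35 - 155.76 = -27.41
2) 0.9(151.0) - 1.0(194.7) = 135.90 - 194.70 = -58.80
3) 1.4(151.0) + 1.4(143.0) = 211.40 + 200.20 = 411.60
4) 1.4(151.0) + 0.3(61.5) + 0.3(143.0) + 0.3(19.2) = 211.40 + 18.45 + 42.90 + 5.76 = 278.51
Combination 2 gives the minimum: -58.80 kN.

-58.80 kN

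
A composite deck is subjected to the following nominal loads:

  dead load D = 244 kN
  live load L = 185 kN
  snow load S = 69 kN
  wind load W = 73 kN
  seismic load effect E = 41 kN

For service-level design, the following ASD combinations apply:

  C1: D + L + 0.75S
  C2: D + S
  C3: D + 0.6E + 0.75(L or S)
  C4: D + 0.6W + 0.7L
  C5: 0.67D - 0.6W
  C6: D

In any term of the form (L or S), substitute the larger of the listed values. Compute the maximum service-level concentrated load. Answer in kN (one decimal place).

480.8 kN

(L or S) → L = 185 kN.
C1: 1.0(244) + 1.0(185) + 0.75(69) = 244.0 + 185.0 + 51.8 = 480.8
C2: 1.0(244) + 1.0(69) = 244.0 + 69.0 = 313.0
C3: 1.0(244) + 0.6(41) + 0.75(185) = 244.0 + 24.6 + 138.8 = 407.4
C4: 1.0(244) + 0.6(73) + 0.7(185) = 244.0 + 43.8 + 129.5 = 417.3
C5: 0.67(244) - 0.6(73) = 163.5 - 43.8 = 119.7
C6: 1.0(244) = 244.0
Maximum is from combination 1.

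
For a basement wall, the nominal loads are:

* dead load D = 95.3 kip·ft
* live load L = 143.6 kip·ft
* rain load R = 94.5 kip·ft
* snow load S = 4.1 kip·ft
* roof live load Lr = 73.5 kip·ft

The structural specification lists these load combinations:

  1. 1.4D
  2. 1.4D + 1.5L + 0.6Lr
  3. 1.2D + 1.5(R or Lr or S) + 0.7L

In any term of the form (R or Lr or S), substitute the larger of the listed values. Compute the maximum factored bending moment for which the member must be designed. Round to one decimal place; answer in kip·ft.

392.9 kip·ft

(R or Lr or S) → R = 94.5 kip·ft.
1. 1.4(95.3) = 133.4
2. 1.4(95.3) + 1.5(143.6) + 0.6(73.5) = 392.9
3. 1.2(95.3) + 1.5(94.5) + 0.7(143.6) = 356.6
Maximum is from combination 2.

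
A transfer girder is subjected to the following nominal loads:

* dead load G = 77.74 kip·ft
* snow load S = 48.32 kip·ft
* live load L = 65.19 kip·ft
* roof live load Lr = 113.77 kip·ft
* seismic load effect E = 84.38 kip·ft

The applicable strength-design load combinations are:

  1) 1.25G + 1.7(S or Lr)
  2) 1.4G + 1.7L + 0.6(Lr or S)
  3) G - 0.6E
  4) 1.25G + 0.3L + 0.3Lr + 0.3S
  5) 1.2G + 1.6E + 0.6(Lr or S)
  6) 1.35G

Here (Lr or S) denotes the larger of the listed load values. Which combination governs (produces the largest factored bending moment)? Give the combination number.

Combination 5

(S or Lr) → Lr = 113.77 kip·ft; (Lr or S) → Lr = 113.77 kip·ft.
1) 1.25(77.74) + 1.7(113.77) = 290.58
2) 1.4(77.74) + 1.7(65.19) + 0.6(113.77) = 287.92
3) 1.0(77.74) - 0.6(84.38) = 27.11
4) 1.25(77.74) + 0.3(65.19) + 0.3(113.77) + 0.3(48.32) = 165.36
5) 1.2(77.74) + 1.6(84.38) + 0.6(113.77) = 296.56
6) 1.35(77.74) = 104.95
The largest value is 296.56 kip·ft from combination 5.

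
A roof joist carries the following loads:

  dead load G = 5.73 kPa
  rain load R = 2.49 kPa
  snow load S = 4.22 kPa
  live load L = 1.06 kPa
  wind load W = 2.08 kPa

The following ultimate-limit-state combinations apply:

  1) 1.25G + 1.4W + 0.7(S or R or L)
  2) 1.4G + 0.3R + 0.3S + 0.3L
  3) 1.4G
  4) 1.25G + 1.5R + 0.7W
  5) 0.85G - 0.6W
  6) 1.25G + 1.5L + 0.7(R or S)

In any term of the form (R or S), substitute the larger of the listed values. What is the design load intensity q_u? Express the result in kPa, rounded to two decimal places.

13.03 kPa

(S or R or L) → S = 4.22 kPa; (R or S) → S = 4.22 kPa.
1) 1.25(5.73) + 1.4(2.08) + 0.7(4.22) = 13.03
2) 1.4(5.73) + 0.3(2.49) + 0.3(4.22) + 0.3(1.06) = 10.35
3) 1.4(5.73) = 8.02
4) 1.25(5.73) + 1.5(2.49) + 0.7(2.08) = 12.35
5) 0.85(5.73) - 0.6(2.08) = 4.87 - 1.25 = 3.62
6) 1.25(5.73) + 1.5(1.06) + 0.7(4.22) = 11.71
Maximum is from combination 1.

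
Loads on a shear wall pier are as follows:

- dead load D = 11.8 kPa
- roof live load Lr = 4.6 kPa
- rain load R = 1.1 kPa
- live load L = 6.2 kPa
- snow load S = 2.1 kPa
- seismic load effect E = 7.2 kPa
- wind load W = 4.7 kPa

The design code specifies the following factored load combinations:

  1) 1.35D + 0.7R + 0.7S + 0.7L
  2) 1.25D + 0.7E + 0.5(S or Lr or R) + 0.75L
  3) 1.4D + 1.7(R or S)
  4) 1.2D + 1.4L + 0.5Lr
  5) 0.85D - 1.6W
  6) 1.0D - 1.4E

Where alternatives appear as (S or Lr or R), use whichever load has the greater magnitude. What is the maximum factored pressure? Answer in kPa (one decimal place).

(S or Lr or R) → Lr = 4.6 kPa; (R or S) → S = 2.1 kPa.
1) 1.35(11.8) + 0.7(1.1) + 0.7(2.1) + 0.7(6.2) = 15.9 + 0.8 + 1.5 + 4.3 = 22.5
2) 1.25(11.8) + 0.7(7.2) + 0.5(4.6) + 0.75(6.2) = 26.7
3) 1.4(11.8) + 1.7(2.1) = 16.5 + 3.6 = 20.1
4) 1.2(11.8) + 1.4(6.2) + 0.5(4.6) = 25.1
5) 0.85(11.8) - 1.6(4.7) = 10.0 - 7.5 = 2.5
6) 1.0(11.8) - 1.4(7.2) = 11.8 - 10.1 = 1.7
Maximum is from combination 2.

26.7 kPa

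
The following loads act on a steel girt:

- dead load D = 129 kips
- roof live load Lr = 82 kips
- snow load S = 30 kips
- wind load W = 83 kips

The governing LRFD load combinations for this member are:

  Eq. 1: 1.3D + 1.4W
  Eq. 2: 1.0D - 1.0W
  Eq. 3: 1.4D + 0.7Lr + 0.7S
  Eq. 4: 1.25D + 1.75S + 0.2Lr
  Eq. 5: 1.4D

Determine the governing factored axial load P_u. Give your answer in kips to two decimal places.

283.90 kips

Eq. 1: 1.3(129) + 1.4(83) = 283.90
Eq. 2: 1.0(129) - 1.0(83) = 46.00
Eq. 3: 1.4(129) + 0.7(82) + 0.7(30) = 259.00
Eq. 4: 1.25(129) + 1.75(30) + 0.2(82) = 230.15
Eq. 5: 1.4(129) = 180.60
Combination 1 governs: P_u = 283.90 kips.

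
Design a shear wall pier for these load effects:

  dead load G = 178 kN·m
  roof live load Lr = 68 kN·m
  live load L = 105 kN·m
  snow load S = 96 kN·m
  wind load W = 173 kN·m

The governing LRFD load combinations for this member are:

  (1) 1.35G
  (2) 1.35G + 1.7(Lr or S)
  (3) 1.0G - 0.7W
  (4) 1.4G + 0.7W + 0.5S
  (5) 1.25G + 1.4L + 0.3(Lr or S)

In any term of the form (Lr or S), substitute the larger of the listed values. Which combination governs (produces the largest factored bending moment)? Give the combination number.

(Lr or S) → S = 96 kN·m.
(1) 1.35(178) = 240.30
(2) 1.35(178) + 1.7(96) = 240.30 + 163.20 = 403.50
(3) 1.0(178) - 0.7(173) = 178.00 - 121.10 = 56.90
(4) 1.4(178) + 0.7(173) + 0.5(96) = 249.20 + 121.10 + 48.00 = 418.30
(5) 1.25(178) + 1.4(105) + 0.3(96) = 222.50 + 147.00 + 28.80 = 398.30
The largest value is 418.30 kN·m from combination 4.

Combination 4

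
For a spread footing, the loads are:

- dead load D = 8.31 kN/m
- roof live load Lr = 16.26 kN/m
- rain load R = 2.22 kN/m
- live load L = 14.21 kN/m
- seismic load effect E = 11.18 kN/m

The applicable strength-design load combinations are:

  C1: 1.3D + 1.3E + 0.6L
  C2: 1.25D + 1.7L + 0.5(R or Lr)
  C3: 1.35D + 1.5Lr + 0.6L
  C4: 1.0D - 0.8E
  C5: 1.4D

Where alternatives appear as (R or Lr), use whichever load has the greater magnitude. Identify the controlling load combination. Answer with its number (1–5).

(R or Lr) → Lr = 16.26 kN/m.
C1: 1.3(8.31) + 1.3(11.18) + 0.6(14.21) = 10.80 + 14.53 + 8.53 = 33.86
C2: 1.25(8.31) + 1.7(14.21) + 0.5(16.26) = 42.67
C3: 1.35(8.31) + 1.5(16.26) + 0.6(14.21) = 44.13
C4: 1.0(8.31) - 0.8(11.18) = 8.31 - 8.94 = -0.63
C5: 1.4(8.31) = 11.63
The largest value is 44.13 kN/m from combination 3.

Combination 3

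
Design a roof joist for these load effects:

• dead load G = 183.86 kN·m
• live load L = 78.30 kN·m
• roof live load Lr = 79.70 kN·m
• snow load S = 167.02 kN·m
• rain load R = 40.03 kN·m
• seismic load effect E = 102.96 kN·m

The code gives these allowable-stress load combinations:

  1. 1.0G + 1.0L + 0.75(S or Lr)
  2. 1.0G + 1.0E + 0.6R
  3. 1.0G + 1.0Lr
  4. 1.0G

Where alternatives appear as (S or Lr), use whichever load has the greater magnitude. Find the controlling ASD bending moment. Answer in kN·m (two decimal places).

(S or Lr) → S = 167.02 kN·m.
1. 1.0(183.86) + 1.0(78.30) + 0.75(167.02) = 183.86 + 78.30 + 125.27 = 387.43
2. 1.0(183.86) + 1.0(102.96) + 0.6(40.03) = 183.86 + 102.96 + 24.02 = 310.84
3. 1.0(183.86) + 1.0(79.70) = 183.86 + 79.70 = 263.56
4. 1.0(183.86) = 183.86
The controlling combination is 1, giving 387.43 kN·m.

387.43 kN·m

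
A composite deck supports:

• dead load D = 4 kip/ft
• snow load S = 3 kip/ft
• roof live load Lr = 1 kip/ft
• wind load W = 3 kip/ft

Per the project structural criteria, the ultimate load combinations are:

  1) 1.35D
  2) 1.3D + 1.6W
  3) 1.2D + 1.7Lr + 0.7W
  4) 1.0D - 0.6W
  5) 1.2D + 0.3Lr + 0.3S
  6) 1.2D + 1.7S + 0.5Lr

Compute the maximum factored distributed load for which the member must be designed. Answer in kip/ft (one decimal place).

1) 1.35(4) = 5.4
2) 1.3(4) + 1.6(3) = 5.2 + 4.8 = 10.0
3) 1.2(4) + 1.7(1) + 0.7(3) = 4.8 + 1.7 + 2.1 = 8.6
4) 1.0(4) - 0.6(3) = 4.0 - 1.8 = 2.2
5) 1.2(4) + 0.3(1) + 0.3(3) = 4.8 + 0.3 + 0.9 = 6.0
6) 1.2(4) + 1.7(3) + 0.5(1) = 4.8 + 5.1 + 0.5 = 10.4
Maximum is from combination 6.

10.4 kip/ft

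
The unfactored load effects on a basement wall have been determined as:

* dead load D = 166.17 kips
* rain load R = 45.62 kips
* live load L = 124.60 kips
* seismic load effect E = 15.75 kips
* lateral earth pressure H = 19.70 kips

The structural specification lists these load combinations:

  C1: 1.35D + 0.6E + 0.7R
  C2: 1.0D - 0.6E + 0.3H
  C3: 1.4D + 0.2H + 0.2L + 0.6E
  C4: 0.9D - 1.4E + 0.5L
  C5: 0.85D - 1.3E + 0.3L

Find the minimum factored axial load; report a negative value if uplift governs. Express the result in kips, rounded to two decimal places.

C1: 1.35(166.17) + 0.6(15.75) + 0.7(45.62) = 224.33 + 9.45 + 31.93 = 265.71
C2: 1.0(166.17) - 0.6(15.75) + 0.3(19.70) = 166.17 - 9.45 + 5.91 = 162.63
C3: 1.4(166.17) + 0.2(19.70) + 0.2(124.60) + 0.6(15.75) = 232.64 + 3.94 + 24.92 + 9.45 = 270.95
C4: 0.9(166.17) - 1.4(15.75) + 0.5(124.60) = 149.55 - 22.05 + 62.30 = 189.80
C5: 0.85(166.17) - 1.3(15.75) + 0.3(124.60) = 158.15
Combination 5 gives the minimum: 158.15 kips.

158.15 kips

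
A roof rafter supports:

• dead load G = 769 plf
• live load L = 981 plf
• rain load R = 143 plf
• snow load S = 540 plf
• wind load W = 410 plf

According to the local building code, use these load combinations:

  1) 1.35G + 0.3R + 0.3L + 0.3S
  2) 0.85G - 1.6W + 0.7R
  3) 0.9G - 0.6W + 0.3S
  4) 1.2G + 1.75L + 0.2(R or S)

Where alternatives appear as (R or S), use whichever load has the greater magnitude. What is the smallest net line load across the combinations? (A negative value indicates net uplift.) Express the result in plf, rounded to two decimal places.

(R or S) → S = 540 plf.
1) 1.35(769) + 0.3(143) + 0.3(981) + 0.3(540) = 1038.15 + 42.90 + 294.30 + 162.00 = 1537.35
2) 0.85(769) - 1.6(410) + 0.7(143) = 653.65 - 656.00 + 100.10 = 97.75
3) 0.9(769) - 0.6(410) + 0.3(540) = 692.10 - 246.00 + 162.00 = 608.10
4) 1.2(769) + 1.75(981) + 0.2(540) = 922.80 + 1716.75 + 108.00 = 2747.55
Combination 2 gives the minimum: 97.75 plf.

97.75 plf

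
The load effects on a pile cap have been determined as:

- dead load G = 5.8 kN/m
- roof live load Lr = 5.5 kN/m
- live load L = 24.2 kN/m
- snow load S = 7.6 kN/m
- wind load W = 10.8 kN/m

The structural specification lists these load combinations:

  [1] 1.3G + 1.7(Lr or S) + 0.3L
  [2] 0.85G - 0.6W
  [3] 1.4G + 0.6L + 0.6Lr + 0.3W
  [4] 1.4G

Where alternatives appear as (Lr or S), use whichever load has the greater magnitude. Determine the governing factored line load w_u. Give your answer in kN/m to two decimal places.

29.18 kN/m

(Lr or S) → S = 7.6 kN/m.
[1] 1.3(5.8) + 1.7(7.6) + 0.3(24.2) = 7.54 + 12.92 + 7.26 = 27.72
[2] 0.85(5.8) - 0.6(10.8) = 4.93 - 6.48 = -1.55
[3] 1.4(5.8) + 0.6(24.2) + 0.6(5.5) + 0.3(10.8) = 8.12 + 14.52 + 3.30 + 3.24 = 29.18
[4] 1.4(5.8) = 8.12
Combination 3 governs: w_u = 29.18 kN/m.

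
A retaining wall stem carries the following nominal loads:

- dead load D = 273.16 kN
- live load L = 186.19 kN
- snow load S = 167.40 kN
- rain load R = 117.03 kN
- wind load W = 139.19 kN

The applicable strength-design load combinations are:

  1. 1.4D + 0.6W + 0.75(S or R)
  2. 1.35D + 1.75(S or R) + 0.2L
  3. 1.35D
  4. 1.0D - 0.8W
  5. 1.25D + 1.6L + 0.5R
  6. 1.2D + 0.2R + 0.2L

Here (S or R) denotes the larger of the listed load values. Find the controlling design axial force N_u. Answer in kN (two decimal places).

(S or R) → S = 167.40 kN.
1. 1.4(273.16) + 0.6(139.19) + 0.75(167.40) = 591.49
2. 1.35(273.16) + 1.75(167.40) + 0.2(186.19) = 698.95
3. 1.35(273.16) = 368.77
4. 1.0(273.16) - 0.8(139.19) = 161.81
5. 1.25(273.16) + 1.6(186.19) + 0.5(117.03) = 697.87
6. 1.2(273.16) + 0.2(117.03) + 0.2(186.19) = 388.44
Combination 2 governs: N_u = 698.95 kN.

698.95 kN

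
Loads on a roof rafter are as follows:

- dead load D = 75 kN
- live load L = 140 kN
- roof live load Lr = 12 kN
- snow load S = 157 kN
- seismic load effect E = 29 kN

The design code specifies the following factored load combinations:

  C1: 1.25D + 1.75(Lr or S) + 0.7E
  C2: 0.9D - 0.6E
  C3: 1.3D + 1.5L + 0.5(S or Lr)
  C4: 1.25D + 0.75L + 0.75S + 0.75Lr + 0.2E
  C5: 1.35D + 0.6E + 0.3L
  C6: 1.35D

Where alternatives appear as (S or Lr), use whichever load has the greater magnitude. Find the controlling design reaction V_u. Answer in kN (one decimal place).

(Lr or S) → S = 157 kN; (S or Lr) → S = 157 kN.
C1: 1.25(75) + 1.75(157) + 0.7(29) = 388.8
C2: 0.9(75) - 0.6(29) = 67.5 - 17.4 = 50.1
C3: 1.3(75) + 1.5(140) + 0.5(157) = 97.5 + 210.0 + 78.5 = 386.0
C4: 1.25(75) + 0.75(140) + 0.75(157) + 0.75(12) + 0.2(29) = 331.3
C5: 1.35(75) + 0.6(29) + 0.3(140) = 101.3 + 17.4 + 42.0 = 160.7
C6: 1.35(75) = 101.3
Combination 1 governs: V_u = 388.8 kN.

388.8 kN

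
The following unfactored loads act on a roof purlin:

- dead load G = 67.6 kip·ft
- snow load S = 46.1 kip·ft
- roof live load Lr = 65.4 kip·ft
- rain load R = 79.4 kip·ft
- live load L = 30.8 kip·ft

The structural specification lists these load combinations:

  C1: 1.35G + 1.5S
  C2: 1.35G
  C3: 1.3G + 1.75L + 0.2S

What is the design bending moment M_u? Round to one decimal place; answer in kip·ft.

C1: 1.35(67.6) + 1.5(46.1) = 160.4
C2: 1.35(67.6) = 91.3
C3: 1.3(67.6) + 1.75(30.8) + 0.2(46.1) = 87.9 + 53.9 + 9.2 = 151.0
Maximum is from combination 1.

160.4 kip·ft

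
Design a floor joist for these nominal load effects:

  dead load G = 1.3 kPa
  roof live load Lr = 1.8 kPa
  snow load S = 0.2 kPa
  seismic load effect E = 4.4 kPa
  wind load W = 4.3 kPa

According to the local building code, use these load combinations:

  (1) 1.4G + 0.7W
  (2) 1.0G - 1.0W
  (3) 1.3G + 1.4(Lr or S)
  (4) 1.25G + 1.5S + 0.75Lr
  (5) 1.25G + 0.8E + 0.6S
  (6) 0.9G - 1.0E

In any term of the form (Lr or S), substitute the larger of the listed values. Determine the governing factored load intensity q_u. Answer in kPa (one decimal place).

5.3 kPa

(Lr or S) → Lr = 1.8 kPa.
(1) 1.4(1.3) + 0.7(4.3) = 1.8 + 3.0 = 4.8
(2) 1.0(1.3) - 1.0(4.3) = 1.3 - 4.3 = -3.0
(3) 1.3(1.3) + 1.4(1.8) = 1.7 + 2.5 = 4.2
(4) 1.25(1.3) + 1.5(0.2) + 0.75(1.8) = 1.6 + 0.3 + 1.4 = 3.3
(5) 1.25(1.3) + 0.8(4.4) + 0.6(0.2) = 5.3
(6) 0.9(1.3) - 1.0(4.4) = 1.2 - 4.4 = -3.2
Combination 5 governs: q_u = 5.3 kPa.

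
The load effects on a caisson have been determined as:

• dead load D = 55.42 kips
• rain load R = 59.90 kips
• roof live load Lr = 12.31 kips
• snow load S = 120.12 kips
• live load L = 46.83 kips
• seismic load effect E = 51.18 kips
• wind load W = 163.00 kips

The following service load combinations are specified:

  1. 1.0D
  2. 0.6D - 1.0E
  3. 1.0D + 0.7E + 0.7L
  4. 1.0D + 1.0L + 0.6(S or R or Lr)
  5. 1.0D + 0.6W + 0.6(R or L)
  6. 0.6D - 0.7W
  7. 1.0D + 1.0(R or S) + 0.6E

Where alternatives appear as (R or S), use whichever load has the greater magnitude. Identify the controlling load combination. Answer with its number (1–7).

Combination 7

(S or R or Lr) → S = 120.12 kips; (R or L) → R = 59.90 kips; (R or S) → S = 120.12 kips.
1. 1.0(55.42) = 55.42
2. 0.6(55.42) - 1.0(51.18) = 33.25 - 51.18 = -17.93
3. 1.0(55.42) + 0.7(51.18) + 0.7(46.83) = 55.42 + 35.83 + 32.78 = 124.03
4. 1.0(55.42) + 1.0(46.83) + 0.6(120.12) = 55.42 + 46.83 + 72.07 = 174.32
5. 1.0(55.42) + 0.6(163.00) + 0.6(59.90) = 55.42 + 97.80 + 35.94 = 189.16
6. 0.6(55.42) - 0.7(163.00) = 33.25 - 114.10 = -80.85
7. 1.0(55.42) + 1.0(120.12) + 0.6(51.18) = 55.42 + 120.12 + 30.71 = 206.25
The largest value is 206.25 kips from combination 7.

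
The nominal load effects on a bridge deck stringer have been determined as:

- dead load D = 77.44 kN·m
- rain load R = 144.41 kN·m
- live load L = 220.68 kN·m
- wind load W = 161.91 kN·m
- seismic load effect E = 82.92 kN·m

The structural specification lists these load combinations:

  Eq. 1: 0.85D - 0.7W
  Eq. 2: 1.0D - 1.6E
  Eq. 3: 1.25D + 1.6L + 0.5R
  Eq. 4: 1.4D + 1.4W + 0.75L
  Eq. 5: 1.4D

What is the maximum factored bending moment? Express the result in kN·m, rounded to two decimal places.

Eq. 1: 0.85(77.44) - 0.7(161.91) = -47.51
Eq. 2: 1.0(77.44) - 1.6(82.92) = 77.44 - 132.67 = -55.23
Eq. 3: 1.25(77.44) + 1.6(220.68) + 0.5(144.41) = 522.09
Eq. 4: 1.4(77.44) + 1.4(161.91) + 0.75(220.68) = 108.42 + 226.67 + 165.51 = 500.60
Eq. 5: 1.4(77.44) = 108.42
Combination 3 governs: M_u = 522.09 kN·m.

522.09 kN·m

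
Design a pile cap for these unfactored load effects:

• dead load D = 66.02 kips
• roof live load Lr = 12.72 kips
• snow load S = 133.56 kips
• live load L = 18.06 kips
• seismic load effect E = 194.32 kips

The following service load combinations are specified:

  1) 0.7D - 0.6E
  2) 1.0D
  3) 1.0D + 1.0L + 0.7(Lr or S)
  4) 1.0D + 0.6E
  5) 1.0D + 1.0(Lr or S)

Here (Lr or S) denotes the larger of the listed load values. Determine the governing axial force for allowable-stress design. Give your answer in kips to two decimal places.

(Lr or S) → S = 133.56 kips.
1) 0.7(66.02) - 0.6(194.32) = -70.38
2) 1.0(66.02) = 66.02
3) 1.0(66.02) + 1.0(18.06) + 0.7(133.56) = 177.57
4) 1.0(66.02) + 0.6(194.32) = 182.61
5) 1.0(66.02) + 1.0(133.56) = 199.58
Combination 5 governs: P = 199.58 kips.

199.58 kips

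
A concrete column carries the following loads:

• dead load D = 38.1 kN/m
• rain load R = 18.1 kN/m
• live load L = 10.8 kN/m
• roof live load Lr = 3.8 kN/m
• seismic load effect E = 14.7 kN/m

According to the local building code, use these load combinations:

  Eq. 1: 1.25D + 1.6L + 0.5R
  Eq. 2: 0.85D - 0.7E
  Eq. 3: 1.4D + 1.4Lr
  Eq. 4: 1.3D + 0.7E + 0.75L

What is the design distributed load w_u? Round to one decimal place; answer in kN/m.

74.0 kN/m

Eq. 1: 1.25(38.1) + 1.6(10.8) + 0.5(18.1) = 74.0
Eq. 2: 0.85(38.1) - 0.7(14.7) = 22.1
Eq. 3: 1.4(38.1) + 1.4(3.8) = 58.7
Eq. 4: 1.3(38.1) + 0.7(14.7) + 0.75(10.8) = 67.9
The controlling combination is 1, giving 74.0 kN/m.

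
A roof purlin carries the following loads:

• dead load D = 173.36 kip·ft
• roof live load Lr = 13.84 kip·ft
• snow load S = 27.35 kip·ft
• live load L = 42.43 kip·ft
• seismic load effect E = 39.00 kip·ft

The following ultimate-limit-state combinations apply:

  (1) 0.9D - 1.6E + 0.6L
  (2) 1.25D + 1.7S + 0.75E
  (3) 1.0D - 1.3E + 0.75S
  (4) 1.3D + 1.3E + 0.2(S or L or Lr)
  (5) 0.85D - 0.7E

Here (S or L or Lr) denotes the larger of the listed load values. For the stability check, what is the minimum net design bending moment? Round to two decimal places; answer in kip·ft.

(S or L or Lr) → L = 42.43 kip·ft.
(1) 0.9(173.36) - 1.6(39.00) + 0.6(42.43) = 156.02 - 62.40 + 25.46 = 119.08
(2) 1.25(173.36) + 1.7(27.35) + 0.75(39.00) = 216.70 + 46.50 + 29.25 = 292.45
(3) 1.0(173.36) - 1.3(39.00) + 0.75(27.35) = 173.36 - 50.70 + 20.51 = 143.17
(4) 1.3(173.36) + 1.3(39.00) + 0.2(42.43) = 284.55
(5) 0.85(173.36) - 0.7(39.00) = 147.36 - 27.30 = 120.06
Combination 1 gives the minimum: 119.08 kip·ft.

119.08 kip·ft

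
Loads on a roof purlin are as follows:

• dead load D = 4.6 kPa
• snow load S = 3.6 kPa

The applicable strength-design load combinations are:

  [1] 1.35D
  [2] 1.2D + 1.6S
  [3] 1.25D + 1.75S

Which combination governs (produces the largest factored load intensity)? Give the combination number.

Combination 3

[1] 1.35(4.6) = 6.2
[2] 1.2(4.6) + 1.6(3.6) = 5.5 + 5.8 = 11.3
[3] 1.25(4.6) + 1.75(3.6) = 5.8 + 6.3 = 12.1
The largest value is 12.1 kPa from combination 3.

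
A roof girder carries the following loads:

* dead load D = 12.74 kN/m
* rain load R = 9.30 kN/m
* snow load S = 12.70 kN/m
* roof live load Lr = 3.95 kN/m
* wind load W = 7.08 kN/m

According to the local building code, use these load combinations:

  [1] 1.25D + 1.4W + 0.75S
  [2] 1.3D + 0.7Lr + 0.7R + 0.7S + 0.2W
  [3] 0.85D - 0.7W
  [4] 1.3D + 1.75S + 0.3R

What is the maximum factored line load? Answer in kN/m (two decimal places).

[1] 1.25(12.74) + 1.4(7.08) + 0.75(12.70) = 35.36
[2] 1.3(12.74) + 0.7(3.95) + 0.7(9.30) + 0.7(12.70) + 0.2(7.08) = 36.14
[3] 0.85(12.74) - 0.7(7.08) = 10.83 - 4.96 = 5.87
[4] 1.3(12.74) + 1.75(12.70) + 0.3(9.30) = 16.56 + 22.23 + 2.79 = 41.58
Maximum is from combination 4.

41.58 kN/m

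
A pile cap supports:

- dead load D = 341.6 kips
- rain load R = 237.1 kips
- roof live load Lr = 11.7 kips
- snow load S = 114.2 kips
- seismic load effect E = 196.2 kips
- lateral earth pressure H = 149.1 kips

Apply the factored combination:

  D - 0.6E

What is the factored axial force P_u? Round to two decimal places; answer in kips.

1.0(341.6) - 0.6(196.2) = 341.60 - 117.72 = 223.88
P_u = 223.88 kips.

223.88 kips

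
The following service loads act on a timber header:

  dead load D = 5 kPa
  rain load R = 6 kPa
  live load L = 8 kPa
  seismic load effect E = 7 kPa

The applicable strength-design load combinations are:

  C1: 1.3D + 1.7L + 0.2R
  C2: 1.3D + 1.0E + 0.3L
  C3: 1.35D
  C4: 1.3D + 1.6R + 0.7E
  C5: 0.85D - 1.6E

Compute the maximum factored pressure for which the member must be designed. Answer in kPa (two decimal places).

C1: 1.3(5) + 1.7(8) + 0.2(6) = 6.50 + 13.60 + 1.20 = 21.30
C2: 1.3(5) + 1.0(7) + 0.3(8) = 6.50 + 7.00 + 2.40 = 15.90
C3: 1.35(5) = 6.75
C4: 1.3(5) + 1.6(6) + 0.7(7) = 6.50 + 9.60 + 4.90 = 21.00
C5: 0.85(5) - 1.6(7) = 4.25 - 11.20 = -6.95
Maximum is from combination 1.

21.30 kPa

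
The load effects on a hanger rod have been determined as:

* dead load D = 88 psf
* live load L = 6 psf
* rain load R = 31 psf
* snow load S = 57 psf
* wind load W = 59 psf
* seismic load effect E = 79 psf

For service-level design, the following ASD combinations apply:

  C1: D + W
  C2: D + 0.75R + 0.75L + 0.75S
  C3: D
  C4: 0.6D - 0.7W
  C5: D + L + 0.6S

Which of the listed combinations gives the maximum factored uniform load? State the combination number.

Combination 2

C1: 1.0(88) + 1.0(59) = 147.0
C2: 1.0(88) + 0.75(31) + 0.75(6) + 0.75(57) = 158.5
C3: 1.0(88) = 88.0
C4: 0.6(88) - 0.7(59) = 11.5
C5: 1.0(88) + 1.0(6) + 0.6(57) = 128.2
The largest value is 158.5 psf from combination 2.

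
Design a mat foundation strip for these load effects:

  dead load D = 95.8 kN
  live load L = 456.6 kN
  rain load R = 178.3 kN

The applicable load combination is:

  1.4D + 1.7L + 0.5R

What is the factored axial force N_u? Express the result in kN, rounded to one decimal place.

999.5 kN

1.4(95.8) + 1.7(456.6) + 0.5(178.3) = 134.1 + 776.2 + 89.2 = 999.5
N_u = 999.5 kN.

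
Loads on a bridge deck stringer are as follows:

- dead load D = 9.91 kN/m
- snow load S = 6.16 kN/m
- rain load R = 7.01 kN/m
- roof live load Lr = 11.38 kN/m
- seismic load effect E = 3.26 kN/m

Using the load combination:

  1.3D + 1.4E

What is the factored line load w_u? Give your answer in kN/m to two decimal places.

17.45 kN/m

1.3(9.91) + 1.4(3.26) = 17.45
w_u = 17.45 kN/m.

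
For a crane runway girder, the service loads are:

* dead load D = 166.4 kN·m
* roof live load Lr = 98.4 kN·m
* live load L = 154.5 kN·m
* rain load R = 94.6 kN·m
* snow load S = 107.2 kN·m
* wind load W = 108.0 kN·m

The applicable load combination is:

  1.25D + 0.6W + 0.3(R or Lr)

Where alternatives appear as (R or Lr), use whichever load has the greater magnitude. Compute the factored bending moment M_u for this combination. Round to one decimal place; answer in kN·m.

302.3 kN·m

(R or Lr) → Lr = 98.4 kN·m.
1.25(166.4) + 0.6(108.0) + 0.3(98.4) = 208.0 + 64.8 + 29.5 = 302.3
M_u = 302.3 kN·m.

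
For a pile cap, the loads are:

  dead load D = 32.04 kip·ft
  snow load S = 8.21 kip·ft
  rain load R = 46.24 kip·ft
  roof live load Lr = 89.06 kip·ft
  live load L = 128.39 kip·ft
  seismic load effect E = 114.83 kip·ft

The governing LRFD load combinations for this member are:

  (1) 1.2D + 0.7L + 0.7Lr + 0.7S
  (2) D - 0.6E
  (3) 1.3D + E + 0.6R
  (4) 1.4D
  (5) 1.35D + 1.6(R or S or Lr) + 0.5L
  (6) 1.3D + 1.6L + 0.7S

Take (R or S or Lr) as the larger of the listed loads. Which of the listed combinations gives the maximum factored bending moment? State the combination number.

Combination 6

(R or S or Lr) → Lr = 89.06 kip·ft.
(1) 1.2(32.04) + 0.7(128.39) + 0.7(89.06) + 0.7(8.21) = 196.41
(2) 1.0(32.04) - 0.6(114.83) = -36.86
(3) 1.3(32.04) + 1.0(114.83) + 0.6(46.24) = 184.23
(4) 1.4(32.04) = 44.86
(5) 1.35(32.04) + 1.6(89.06) + 0.5(128.39) = 249.95
(6) 1.3(32.04) + 1.6(128.39) + 0.7(8.21) = 252.82
The largest value is 252.82 kip·ft from combination 6.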